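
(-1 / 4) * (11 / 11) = -1 / 4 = -0.25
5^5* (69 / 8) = 215625 / 8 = 26953.12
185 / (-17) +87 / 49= -7586 / 833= -9.11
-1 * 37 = -37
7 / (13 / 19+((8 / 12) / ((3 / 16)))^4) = 872613 / 20008237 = 0.04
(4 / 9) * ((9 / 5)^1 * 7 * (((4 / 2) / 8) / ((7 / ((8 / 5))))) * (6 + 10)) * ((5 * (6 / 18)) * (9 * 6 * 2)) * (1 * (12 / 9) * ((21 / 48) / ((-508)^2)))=168 / 80645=0.00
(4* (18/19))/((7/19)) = 10.29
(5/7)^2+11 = 564/49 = 11.51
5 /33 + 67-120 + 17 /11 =-1693 /33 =-51.30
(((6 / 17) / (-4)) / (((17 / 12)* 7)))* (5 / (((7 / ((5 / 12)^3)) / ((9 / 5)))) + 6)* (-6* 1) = 73701 / 226576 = 0.33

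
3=3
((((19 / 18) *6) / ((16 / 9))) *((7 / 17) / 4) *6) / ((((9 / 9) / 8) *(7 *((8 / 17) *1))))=171 / 32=5.34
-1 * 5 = -5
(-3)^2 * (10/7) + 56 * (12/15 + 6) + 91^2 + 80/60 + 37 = 914864/105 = 8712.99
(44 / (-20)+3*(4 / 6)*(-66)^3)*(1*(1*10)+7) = -48874507 / 5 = -9774901.40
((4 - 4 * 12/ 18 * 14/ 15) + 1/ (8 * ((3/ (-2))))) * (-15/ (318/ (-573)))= 49087/ 1272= 38.59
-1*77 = -77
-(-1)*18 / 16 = 1.12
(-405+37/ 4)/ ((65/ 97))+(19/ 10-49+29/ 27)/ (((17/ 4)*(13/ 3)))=-593.08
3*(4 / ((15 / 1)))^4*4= 1024 / 16875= 0.06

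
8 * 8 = 64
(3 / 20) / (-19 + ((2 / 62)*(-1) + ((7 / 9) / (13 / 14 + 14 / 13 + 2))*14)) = -610173 / 66361480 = -0.01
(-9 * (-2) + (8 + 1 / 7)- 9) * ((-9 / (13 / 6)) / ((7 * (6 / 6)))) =-6480 / 637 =-10.17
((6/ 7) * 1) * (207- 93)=684/ 7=97.71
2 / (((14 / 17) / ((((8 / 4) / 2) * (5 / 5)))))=2.43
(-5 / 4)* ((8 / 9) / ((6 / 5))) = -0.93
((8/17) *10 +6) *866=9271.29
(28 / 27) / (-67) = -28 / 1809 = -0.02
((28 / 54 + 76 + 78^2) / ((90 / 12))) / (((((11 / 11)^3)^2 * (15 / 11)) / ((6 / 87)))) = 7318696 / 176175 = 41.54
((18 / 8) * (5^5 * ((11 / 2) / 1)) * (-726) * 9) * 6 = -3032184375 / 2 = -1516092187.50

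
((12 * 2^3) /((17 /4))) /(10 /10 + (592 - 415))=192 /1513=0.13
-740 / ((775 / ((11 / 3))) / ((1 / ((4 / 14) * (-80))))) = 2849 / 18600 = 0.15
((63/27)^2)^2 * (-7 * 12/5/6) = -83.00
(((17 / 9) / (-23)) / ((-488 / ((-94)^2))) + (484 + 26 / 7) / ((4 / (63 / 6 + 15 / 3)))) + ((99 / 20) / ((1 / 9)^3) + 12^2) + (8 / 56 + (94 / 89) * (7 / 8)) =888141020581 / 157332420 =5645.00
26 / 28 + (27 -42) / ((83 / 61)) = -11731 / 1162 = -10.10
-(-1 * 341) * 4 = 1364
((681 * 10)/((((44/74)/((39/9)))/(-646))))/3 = -352674010/33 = -10687091.21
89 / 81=1.10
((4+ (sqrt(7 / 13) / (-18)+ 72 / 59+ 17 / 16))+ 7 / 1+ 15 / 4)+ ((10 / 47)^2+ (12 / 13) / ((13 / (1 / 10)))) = 30105421571 / 1762075120 - sqrt(91) / 234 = 17.04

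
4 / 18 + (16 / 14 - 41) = -2497 / 63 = -39.63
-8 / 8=-1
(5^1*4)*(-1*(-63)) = 1260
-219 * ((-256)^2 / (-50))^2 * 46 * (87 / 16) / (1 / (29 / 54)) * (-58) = 2931252974077.00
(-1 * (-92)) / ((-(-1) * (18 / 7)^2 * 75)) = 1127 / 6075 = 0.19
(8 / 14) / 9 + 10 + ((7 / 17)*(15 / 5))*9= 21.18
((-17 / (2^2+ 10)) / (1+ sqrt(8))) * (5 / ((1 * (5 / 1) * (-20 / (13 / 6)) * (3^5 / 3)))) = -221 / 952560+ 221 * sqrt(2) / 476280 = 0.00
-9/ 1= -9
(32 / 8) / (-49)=-4 / 49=-0.08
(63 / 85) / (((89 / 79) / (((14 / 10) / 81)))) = 3871 / 340425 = 0.01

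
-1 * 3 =-3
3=3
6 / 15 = 2 / 5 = 0.40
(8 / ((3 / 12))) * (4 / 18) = 64 / 9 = 7.11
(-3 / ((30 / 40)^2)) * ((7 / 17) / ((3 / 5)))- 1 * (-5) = 205 / 153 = 1.34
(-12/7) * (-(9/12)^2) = 27/28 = 0.96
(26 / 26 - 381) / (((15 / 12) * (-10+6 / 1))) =76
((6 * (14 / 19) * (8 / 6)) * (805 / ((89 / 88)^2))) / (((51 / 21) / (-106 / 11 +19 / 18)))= -377440053760 / 23026347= -16391.66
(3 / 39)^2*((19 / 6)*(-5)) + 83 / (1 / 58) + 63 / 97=473550079 / 98358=4814.56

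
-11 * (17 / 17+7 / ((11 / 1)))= -18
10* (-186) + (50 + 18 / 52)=-1809.65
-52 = -52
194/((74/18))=1746/37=47.19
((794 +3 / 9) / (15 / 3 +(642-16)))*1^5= 2383 / 1893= 1.26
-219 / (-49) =219 / 49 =4.47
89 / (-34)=-89 / 34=-2.62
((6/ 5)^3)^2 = 46656/ 15625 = 2.99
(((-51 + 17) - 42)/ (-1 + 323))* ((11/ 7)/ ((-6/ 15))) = 1045/ 1127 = 0.93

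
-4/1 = -4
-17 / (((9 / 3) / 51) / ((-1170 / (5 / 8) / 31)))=541008 / 31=17451.87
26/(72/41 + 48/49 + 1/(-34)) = 1775956/184855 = 9.61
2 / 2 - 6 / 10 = 2 / 5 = 0.40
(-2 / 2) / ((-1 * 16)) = 0.06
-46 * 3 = -138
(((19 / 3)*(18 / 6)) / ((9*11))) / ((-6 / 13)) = -247 / 594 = -0.42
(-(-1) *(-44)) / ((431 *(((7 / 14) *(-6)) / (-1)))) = -0.03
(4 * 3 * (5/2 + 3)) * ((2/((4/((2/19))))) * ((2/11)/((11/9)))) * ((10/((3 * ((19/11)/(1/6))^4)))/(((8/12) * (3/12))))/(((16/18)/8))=19965/2476099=0.01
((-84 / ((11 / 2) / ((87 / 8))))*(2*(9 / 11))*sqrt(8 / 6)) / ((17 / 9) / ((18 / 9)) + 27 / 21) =-140.72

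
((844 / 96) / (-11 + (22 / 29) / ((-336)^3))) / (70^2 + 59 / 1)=-18527488 / 114956126417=-0.00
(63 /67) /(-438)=-21 /9782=-0.00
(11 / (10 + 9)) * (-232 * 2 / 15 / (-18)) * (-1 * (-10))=5104 / 513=9.95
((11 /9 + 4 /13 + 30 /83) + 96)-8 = 872935 /9711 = 89.89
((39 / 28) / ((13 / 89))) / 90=89 / 840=0.11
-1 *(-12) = 12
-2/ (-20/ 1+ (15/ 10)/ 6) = 8/ 79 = 0.10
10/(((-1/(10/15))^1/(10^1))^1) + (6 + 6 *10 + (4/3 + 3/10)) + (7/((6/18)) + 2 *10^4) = 600659/30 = 20021.97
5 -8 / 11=47 / 11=4.27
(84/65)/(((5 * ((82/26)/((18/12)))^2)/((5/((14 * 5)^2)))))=351/5883500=0.00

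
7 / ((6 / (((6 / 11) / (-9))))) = -7 / 99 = -0.07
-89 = -89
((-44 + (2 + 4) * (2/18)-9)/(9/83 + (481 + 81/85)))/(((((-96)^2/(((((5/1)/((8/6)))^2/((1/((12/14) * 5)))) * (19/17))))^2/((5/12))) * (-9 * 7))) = 96714453125/2521570887208009728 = 0.00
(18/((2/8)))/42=12/7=1.71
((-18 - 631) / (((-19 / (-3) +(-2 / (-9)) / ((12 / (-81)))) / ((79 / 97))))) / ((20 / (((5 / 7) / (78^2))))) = -51271 / 79866696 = -0.00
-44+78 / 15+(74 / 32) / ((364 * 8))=-38.80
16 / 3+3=25 / 3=8.33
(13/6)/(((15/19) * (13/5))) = 1.06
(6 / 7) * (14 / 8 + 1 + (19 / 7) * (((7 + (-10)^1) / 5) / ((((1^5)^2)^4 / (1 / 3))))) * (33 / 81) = 1133 / 1470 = 0.77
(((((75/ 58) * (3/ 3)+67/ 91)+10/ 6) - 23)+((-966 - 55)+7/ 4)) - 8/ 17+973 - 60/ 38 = -691500265/ 10228764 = -67.60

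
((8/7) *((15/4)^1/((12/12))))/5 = 0.86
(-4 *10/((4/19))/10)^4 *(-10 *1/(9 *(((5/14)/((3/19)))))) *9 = -576156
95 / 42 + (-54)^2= 122567 / 42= 2918.26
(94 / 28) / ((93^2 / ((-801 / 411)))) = -4183 / 5529594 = -0.00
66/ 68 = 33/ 34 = 0.97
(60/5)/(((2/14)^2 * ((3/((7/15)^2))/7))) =67228/225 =298.79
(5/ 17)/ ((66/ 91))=455/ 1122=0.41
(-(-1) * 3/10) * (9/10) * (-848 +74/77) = -880497/3850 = -228.70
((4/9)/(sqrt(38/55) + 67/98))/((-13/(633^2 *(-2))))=18085.58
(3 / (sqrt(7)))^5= 243*sqrt(7) / 343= 1.87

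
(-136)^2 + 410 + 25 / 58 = 1096573 / 58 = 18906.43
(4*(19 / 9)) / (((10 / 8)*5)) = 304 / 225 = 1.35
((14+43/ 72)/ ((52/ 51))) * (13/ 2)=17867/ 192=93.06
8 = 8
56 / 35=8 / 5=1.60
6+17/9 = 71/9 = 7.89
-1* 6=-6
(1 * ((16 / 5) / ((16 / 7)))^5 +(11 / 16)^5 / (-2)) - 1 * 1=28189949289 / 6553600000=4.30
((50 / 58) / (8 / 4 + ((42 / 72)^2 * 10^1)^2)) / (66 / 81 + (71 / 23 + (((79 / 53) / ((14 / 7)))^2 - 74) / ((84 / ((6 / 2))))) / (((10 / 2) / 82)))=9042912576000 / 1199822714980903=0.01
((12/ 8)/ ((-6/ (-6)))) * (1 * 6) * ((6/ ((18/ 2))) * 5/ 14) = 15/ 7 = 2.14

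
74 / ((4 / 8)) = 148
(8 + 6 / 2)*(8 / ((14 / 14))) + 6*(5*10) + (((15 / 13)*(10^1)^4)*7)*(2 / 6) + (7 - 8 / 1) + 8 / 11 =3905445 / 143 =27310.80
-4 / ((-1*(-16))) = -1 / 4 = -0.25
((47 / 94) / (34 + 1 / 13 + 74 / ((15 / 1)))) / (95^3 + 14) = 0.00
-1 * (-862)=862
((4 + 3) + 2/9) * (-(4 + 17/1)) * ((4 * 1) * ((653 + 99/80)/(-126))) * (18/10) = 5670.06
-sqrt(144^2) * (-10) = 1440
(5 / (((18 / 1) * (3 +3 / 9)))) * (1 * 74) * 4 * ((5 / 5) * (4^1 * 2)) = 592 / 3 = 197.33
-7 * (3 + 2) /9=-35 /9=-3.89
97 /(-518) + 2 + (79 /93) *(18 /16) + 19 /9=2820779 /578088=4.88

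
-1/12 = -0.08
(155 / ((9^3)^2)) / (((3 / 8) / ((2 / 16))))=155 / 1594323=0.00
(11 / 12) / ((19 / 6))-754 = -28641 / 38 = -753.71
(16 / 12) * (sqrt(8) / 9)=8 * sqrt(2) / 27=0.42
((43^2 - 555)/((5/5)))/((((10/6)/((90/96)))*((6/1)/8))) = 1941/2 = 970.50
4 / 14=2 / 7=0.29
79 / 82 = 0.96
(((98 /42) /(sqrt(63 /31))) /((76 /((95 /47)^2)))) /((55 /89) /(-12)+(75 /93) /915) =-3197681 * sqrt(217) /27097803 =-1.74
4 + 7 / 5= 27 / 5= 5.40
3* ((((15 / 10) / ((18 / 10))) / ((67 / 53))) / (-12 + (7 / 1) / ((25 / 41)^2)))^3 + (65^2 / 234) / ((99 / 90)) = 101271182515639489625 / 6168737124541297416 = 16.42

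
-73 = -73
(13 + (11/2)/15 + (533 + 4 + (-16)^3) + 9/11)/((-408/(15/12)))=10.86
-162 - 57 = -219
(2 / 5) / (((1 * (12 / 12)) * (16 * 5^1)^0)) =2 / 5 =0.40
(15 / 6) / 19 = 5 / 38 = 0.13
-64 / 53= -1.21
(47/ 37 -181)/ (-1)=6650/ 37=179.73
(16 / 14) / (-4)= -2 / 7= -0.29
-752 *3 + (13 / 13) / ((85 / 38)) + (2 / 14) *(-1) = -1342139 / 595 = -2255.70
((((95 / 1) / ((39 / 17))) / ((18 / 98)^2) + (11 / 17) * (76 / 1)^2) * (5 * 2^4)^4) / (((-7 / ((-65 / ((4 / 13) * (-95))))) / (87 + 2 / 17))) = -2766643852011520000 / 491589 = -5627961268481.43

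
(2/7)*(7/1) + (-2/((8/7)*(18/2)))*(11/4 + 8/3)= 409/432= 0.95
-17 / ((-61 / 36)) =10.03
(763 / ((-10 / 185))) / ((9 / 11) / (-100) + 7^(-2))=-760825450 / 659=-1154515.10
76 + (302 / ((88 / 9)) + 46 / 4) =118.39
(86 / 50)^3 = 79507 / 15625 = 5.09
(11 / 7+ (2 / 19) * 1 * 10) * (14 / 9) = 698 / 171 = 4.08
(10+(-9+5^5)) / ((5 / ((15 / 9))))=1042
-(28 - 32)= 4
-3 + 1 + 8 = 6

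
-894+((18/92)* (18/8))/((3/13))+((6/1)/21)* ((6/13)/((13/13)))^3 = -2524306467/2829736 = -892.06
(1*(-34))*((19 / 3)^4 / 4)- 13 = -2217563 / 162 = -13688.66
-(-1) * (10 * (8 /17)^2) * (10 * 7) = 44800 /289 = 155.02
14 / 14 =1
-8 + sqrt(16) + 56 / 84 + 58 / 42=-41 / 21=-1.95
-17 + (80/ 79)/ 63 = -84529/ 4977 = -16.98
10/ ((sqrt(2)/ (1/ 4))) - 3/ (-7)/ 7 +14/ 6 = 5 * sqrt(2)/ 4 +352/ 147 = 4.16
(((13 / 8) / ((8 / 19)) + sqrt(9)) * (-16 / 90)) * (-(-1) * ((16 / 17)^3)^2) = -920649728 / 1086190605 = -0.85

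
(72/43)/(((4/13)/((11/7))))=2574/301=8.55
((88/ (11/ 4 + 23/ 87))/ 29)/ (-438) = -176/ 76577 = -0.00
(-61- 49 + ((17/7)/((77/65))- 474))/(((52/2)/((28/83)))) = -627342/83083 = -7.55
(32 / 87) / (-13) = -32 / 1131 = -0.03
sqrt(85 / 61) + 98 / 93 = 98 / 93 + sqrt(5185) / 61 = 2.23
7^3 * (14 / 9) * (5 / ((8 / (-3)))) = -1000.42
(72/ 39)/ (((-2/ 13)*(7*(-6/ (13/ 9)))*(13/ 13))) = 26/ 63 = 0.41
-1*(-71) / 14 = 71 / 14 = 5.07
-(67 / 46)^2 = -4489 / 2116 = -2.12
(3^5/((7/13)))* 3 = 9477/7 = 1353.86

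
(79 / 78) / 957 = 79 / 74646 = 0.00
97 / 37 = 2.62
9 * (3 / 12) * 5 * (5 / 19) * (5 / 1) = 1125 / 76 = 14.80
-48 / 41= -1.17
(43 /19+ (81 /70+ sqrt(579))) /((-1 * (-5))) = 5.50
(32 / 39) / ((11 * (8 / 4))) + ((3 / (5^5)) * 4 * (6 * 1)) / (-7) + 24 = 225544112 / 9384375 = 24.03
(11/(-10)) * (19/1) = -209/10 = -20.90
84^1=84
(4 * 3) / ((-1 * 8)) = -3 / 2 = -1.50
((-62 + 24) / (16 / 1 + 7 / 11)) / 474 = -209 / 43371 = -0.00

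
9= 9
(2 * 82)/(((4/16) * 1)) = 656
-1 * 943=-943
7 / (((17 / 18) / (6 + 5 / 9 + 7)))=1708 / 17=100.47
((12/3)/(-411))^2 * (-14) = -224/168921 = -0.00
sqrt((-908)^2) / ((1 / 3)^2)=8172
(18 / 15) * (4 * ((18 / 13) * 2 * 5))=864 / 13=66.46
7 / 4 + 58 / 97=911 / 388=2.35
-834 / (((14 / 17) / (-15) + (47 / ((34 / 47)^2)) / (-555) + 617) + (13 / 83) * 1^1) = -4934605640 / 3650305891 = -1.35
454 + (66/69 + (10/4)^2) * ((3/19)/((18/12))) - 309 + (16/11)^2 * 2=15862041/105754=149.99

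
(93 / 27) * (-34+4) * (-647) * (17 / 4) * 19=32392055 / 6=5398675.83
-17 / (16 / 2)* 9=-153 / 8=-19.12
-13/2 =-6.50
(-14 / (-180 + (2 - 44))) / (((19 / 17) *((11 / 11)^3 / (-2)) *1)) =-238 / 2109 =-0.11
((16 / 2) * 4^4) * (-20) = -40960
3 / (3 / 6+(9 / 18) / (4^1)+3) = 24 / 29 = 0.83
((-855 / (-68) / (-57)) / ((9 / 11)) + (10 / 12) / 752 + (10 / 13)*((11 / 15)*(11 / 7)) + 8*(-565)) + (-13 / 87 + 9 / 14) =-304907273903 / 67473952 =-4518.89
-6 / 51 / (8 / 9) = -9 / 68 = -0.13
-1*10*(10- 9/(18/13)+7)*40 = -4200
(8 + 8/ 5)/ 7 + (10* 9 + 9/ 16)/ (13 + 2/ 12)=182481/ 22120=8.25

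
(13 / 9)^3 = 2197 / 729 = 3.01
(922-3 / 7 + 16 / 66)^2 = 45343017721 / 53361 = 849740.78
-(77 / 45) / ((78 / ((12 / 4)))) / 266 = -11 / 44460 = -0.00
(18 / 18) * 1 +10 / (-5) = -1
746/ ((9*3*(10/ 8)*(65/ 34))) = 101456/ 8775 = 11.56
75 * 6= 450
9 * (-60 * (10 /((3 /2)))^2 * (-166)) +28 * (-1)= 3983972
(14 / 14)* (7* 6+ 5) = 47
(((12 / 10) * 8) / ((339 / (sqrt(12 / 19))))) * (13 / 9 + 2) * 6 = 1984 * sqrt(57) / 32205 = 0.47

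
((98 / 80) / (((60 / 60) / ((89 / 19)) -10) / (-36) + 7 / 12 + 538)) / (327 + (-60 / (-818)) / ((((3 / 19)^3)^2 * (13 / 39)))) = 185754303 / 1187066822255080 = 0.00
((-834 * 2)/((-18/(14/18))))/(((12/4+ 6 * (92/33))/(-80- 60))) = -428120/837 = -511.49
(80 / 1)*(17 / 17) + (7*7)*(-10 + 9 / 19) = -7349 / 19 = -386.79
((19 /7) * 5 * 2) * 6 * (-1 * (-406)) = 66120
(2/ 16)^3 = 0.00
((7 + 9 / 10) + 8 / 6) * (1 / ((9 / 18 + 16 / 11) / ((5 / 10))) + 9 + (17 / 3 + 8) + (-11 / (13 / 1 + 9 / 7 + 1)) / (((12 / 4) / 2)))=28602743 / 138030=207.22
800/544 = 25/17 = 1.47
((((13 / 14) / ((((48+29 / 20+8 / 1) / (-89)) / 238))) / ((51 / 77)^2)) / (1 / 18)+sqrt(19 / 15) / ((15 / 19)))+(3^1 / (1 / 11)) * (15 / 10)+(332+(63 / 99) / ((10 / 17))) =-14680663214 / 1074315+19 * sqrt(285) / 225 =-13663.71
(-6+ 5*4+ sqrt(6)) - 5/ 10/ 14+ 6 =sqrt(6)+ 559/ 28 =22.41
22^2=484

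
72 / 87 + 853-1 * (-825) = 48686 / 29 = 1678.83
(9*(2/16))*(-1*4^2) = -18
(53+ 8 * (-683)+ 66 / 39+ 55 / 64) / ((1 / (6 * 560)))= -472482045 / 26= -18172386.35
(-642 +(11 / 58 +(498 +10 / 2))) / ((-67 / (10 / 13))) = 40255 / 25259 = 1.59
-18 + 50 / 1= 32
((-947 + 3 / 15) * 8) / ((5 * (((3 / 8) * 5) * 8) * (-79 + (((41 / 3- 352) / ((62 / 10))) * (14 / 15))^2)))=-982664784 / 24471832625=-0.04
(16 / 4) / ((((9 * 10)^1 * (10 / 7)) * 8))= 7 / 1800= 0.00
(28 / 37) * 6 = 168 / 37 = 4.54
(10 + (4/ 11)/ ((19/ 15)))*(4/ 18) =4300/ 1881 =2.29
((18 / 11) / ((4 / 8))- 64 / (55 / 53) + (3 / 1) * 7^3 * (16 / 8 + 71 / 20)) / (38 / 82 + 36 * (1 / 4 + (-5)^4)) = 4635091 / 18457760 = 0.25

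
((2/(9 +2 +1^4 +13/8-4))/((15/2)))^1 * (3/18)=16/3465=0.00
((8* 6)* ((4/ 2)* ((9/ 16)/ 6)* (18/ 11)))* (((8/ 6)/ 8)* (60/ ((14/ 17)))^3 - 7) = 3581188038/ 3773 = 949161.95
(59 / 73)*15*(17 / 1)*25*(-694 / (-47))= 261030750 / 3431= 76080.08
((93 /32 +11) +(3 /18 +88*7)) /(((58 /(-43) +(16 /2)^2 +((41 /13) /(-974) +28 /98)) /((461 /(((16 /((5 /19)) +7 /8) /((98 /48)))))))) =13018707334934665 /85208572818576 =152.79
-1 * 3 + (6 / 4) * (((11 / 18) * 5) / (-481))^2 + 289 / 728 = -455281165 / 174908916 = -2.60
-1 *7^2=-49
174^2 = 30276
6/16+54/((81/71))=1145/24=47.71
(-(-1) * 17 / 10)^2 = 289 / 100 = 2.89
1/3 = 0.33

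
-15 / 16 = -0.94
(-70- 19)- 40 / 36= -811 / 9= -90.11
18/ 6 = 3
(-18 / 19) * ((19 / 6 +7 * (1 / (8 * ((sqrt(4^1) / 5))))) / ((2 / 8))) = -771 / 38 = -20.29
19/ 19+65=66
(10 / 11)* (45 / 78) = 75 / 143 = 0.52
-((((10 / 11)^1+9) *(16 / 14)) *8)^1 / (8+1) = -10.07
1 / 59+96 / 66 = 955 / 649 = 1.47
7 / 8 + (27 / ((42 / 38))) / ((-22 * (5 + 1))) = 425 / 616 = 0.69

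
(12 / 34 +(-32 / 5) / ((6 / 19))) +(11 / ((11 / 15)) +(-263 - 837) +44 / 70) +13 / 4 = -7861391 / 7140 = -1101.04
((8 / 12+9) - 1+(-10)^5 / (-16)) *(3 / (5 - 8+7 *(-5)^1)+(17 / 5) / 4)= 1375342 / 285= 4825.76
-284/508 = -71/127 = -0.56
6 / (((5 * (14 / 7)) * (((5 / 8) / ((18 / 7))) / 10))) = 864 / 35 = 24.69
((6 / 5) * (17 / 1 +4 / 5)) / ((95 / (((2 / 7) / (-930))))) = -178 / 2576875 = -0.00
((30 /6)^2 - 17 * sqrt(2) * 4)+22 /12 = 161 /6 - 68 * sqrt(2) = -69.33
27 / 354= 9 / 118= 0.08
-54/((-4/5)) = 135/2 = 67.50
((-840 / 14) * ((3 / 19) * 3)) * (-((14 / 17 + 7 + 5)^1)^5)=265874219406720 / 26977283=9855485.42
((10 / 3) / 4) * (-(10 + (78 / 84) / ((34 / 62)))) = -13915 / 1428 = -9.74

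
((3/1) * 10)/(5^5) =6/625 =0.01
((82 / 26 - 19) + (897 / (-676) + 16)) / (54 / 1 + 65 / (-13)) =-61 / 2548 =-0.02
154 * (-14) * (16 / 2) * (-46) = 793408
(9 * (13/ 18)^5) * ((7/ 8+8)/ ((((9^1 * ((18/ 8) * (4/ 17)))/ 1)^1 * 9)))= 448150651/ 1224440064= 0.37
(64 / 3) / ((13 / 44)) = 2816 / 39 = 72.21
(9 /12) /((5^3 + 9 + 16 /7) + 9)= 7 /1356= 0.01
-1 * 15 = -15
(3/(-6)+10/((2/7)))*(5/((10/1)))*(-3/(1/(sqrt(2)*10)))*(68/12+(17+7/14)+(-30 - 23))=61755*sqrt(2)/4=21833.69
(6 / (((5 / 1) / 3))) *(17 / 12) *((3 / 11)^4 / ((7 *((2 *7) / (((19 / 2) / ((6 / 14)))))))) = 26163 / 4099480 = 0.01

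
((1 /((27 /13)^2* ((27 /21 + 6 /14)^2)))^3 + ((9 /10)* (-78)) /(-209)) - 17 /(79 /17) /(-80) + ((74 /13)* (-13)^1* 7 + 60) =-8740704512219534340169 /19100442938727591936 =-457.62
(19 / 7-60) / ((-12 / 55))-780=-43465 / 84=-517.44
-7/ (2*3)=-7/ 6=-1.17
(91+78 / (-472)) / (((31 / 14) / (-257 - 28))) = -42766815 / 3658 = -11691.31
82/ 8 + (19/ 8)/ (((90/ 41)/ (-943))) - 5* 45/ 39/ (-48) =-1181587/ 1170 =-1009.90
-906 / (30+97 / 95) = -86070 / 2947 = -29.21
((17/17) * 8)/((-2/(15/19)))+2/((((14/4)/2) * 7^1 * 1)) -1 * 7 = -9305/931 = -9.99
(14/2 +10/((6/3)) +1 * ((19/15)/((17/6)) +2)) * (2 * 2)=4912/85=57.79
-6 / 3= -2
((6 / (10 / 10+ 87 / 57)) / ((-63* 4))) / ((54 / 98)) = -133 / 7776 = -0.02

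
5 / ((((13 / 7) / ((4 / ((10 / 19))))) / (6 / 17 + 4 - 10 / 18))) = 154546 / 1989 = 77.70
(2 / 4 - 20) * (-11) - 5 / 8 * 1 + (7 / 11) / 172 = 809317 / 3784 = 213.88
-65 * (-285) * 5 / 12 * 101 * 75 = 233878125 / 4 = 58469531.25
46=46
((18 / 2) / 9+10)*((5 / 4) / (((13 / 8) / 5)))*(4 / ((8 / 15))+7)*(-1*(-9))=5521.15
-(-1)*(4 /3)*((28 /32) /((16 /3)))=7 /32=0.22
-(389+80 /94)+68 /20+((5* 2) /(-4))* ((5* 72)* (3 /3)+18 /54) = -1815071 /1410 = -1287.28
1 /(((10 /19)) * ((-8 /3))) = -57 /80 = -0.71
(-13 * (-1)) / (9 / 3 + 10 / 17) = 221 / 61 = 3.62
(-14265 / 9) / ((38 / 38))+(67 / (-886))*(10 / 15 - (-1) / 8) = -33704713 / 21264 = -1585.06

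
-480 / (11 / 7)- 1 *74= -4174 / 11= -379.45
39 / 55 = 0.71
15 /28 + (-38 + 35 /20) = -250 /7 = -35.71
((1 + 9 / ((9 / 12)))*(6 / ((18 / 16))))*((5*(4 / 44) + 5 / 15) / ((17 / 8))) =43264 / 1683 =25.71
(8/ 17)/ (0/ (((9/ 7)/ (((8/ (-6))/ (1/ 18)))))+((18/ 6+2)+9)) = 4/ 119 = 0.03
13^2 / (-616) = -169 / 616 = -0.27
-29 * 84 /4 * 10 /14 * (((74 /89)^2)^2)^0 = -435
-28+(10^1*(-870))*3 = -26128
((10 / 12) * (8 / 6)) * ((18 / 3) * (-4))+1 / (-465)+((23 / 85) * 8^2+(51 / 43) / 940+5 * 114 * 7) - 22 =252973654627 / 63904020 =3958.65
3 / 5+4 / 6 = 19 / 15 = 1.27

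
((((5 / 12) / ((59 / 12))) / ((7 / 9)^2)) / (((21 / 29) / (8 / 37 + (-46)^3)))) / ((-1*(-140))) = -704978748 / 5241383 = -134.50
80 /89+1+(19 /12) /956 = 1940459 /1021008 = 1.90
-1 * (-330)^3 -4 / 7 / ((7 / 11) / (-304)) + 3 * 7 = 35937293.98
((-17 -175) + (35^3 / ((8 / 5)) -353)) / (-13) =-16155 / 8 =-2019.38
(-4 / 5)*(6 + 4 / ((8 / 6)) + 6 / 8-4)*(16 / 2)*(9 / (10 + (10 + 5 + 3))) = -414 / 35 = -11.83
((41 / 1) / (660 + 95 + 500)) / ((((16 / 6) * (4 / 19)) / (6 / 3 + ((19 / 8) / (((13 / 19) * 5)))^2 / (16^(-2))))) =618994179 / 84838000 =7.30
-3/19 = -0.16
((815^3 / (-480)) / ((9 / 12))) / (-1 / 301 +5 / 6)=-32588871175 / 17988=-1811700.64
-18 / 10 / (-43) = 9 / 215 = 0.04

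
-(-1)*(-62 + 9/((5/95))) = 109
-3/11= -0.27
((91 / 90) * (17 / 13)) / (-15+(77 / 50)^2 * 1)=-29750 / 284139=-0.10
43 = 43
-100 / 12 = -25 / 3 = -8.33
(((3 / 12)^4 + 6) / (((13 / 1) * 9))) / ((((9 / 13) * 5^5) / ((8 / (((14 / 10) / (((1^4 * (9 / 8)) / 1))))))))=1537 / 10080000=0.00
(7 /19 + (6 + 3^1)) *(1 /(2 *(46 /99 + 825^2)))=8811 /1280256499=0.00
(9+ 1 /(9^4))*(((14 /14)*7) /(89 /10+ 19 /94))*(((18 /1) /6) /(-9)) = -97137250 /42101937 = -2.31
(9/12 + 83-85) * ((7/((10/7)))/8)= -49/64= -0.77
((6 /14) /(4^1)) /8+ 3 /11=705 /2464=0.29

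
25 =25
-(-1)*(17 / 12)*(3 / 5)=17 / 20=0.85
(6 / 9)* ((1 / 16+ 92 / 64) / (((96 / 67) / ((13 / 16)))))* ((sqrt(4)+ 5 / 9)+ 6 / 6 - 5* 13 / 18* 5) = -25259 / 3072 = -8.22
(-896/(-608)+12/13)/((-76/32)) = -4736/4693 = -1.01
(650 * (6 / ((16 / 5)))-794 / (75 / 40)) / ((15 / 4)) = 47717 / 225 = 212.08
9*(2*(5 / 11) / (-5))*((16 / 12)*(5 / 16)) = -15 / 22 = -0.68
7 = 7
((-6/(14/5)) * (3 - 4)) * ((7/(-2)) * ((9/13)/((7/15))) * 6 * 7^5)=-14586075/13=-1122005.77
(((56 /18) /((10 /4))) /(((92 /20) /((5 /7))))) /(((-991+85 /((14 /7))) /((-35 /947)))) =400 /53123859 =0.00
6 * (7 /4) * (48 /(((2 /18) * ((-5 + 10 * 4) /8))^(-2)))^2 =10504375 /7776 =1350.87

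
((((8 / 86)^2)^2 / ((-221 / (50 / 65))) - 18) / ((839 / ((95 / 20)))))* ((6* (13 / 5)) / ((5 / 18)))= -90698337144162 / 15847766565475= -5.72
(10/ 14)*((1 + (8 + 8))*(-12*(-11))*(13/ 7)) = 145860/ 49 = 2976.73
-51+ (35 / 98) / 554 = -395551 / 7756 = -51.00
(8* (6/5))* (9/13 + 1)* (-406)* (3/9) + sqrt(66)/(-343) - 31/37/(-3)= -15861217/7215 - sqrt(66)/343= -2198.39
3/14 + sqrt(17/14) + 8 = 9.32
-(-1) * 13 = 13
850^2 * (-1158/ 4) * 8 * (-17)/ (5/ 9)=51203286000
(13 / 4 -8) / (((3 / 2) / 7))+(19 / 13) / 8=-6859 / 312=-21.98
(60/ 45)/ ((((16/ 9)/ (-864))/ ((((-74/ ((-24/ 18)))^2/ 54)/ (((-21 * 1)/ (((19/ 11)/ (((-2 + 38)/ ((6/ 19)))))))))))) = 4107/ 154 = 26.67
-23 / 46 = -1 / 2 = -0.50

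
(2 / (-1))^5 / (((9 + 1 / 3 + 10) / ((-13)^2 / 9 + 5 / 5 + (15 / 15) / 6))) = -2872 / 87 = -33.01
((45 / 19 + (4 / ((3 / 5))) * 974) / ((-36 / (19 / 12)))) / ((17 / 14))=-2591785 / 11016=-235.27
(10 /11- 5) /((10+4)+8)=-0.19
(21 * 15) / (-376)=-315 / 376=-0.84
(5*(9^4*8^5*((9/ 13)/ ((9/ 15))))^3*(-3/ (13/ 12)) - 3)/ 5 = -6036791834507492226383216725683/ 142805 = -42272972476506370409882120.00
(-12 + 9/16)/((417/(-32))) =122/139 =0.88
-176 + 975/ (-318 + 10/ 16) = -179.07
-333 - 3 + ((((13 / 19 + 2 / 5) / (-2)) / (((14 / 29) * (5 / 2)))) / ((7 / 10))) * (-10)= -329.58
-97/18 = -5.39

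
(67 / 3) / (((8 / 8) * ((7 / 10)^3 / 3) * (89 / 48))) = 3216000 / 30527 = 105.35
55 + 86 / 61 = 56.41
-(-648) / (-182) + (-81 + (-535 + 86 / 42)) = -617.51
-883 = -883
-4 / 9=-0.44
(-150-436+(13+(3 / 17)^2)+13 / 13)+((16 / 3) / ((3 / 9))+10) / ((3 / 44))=-165281 / 867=-190.64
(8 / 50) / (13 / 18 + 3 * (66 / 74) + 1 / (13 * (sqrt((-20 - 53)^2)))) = 2528136 / 53706325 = 0.05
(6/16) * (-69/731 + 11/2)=23709/11696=2.03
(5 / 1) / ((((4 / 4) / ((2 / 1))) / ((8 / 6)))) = 40 / 3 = 13.33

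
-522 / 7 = -74.57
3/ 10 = 0.30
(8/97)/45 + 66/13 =288194/56745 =5.08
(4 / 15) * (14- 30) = -4.27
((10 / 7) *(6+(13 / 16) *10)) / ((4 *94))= 565 / 10528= 0.05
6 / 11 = 0.55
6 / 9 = 2 / 3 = 0.67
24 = 24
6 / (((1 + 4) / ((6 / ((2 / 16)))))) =288 / 5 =57.60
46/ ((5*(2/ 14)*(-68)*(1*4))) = -161/ 680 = -0.24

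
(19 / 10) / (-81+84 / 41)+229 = 7411951 / 32370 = 228.98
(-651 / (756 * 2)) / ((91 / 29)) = -899 / 6552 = -0.14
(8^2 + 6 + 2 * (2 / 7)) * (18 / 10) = 127.03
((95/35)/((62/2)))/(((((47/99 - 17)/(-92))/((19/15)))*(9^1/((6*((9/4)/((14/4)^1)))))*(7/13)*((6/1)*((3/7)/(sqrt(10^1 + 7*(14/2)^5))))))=1187329*sqrt(117659)/6212710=65.55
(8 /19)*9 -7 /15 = 947 /285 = 3.32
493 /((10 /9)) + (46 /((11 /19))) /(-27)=1309049 /2970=440.76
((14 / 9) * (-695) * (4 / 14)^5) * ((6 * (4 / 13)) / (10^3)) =-8896 / 2340975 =-0.00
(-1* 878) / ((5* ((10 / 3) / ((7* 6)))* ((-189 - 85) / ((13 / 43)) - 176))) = 17121 / 8375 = 2.04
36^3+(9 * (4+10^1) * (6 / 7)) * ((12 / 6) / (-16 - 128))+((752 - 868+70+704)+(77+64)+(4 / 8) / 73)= 3464106 / 73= 47453.51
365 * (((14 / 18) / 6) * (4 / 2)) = 2555 / 27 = 94.63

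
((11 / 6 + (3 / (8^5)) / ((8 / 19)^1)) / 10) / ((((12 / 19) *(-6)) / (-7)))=191781079 / 566231040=0.34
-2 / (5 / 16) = -32 / 5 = -6.40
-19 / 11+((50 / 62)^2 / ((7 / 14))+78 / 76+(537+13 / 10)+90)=631569451 / 1004245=628.90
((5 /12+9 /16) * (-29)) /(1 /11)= -14993 /48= -312.35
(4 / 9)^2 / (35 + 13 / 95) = 760 / 135189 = 0.01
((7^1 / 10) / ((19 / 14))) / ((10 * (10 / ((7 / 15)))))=343 / 142500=0.00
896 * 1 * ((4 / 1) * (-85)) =-304640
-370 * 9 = -3330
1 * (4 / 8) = 1 / 2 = 0.50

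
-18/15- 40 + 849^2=3603799/5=720759.80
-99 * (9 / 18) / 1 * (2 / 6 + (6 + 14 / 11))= -753 / 2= -376.50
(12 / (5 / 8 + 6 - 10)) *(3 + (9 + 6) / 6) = -176 / 9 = -19.56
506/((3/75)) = 12650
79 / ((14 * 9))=79 / 126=0.63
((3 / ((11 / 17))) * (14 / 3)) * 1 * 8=1904 / 11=173.09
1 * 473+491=964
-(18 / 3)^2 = -36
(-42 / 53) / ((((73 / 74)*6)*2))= -259 / 3869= -0.07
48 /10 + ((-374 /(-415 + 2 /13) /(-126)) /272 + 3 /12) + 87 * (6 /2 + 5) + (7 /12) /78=701.06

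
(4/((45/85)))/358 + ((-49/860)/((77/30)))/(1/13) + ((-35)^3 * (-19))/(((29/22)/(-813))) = -22205350745118031/44196174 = -502426991.65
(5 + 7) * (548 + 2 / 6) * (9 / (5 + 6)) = 59220 / 11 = 5383.64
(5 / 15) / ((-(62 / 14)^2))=-0.02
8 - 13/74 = 7.82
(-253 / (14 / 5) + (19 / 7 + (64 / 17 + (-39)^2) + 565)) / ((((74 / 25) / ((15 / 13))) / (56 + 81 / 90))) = 20334850875 / 457912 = 44407.77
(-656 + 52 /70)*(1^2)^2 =-22934 /35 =-655.26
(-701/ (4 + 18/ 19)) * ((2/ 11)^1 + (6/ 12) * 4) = -159828/ 517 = -309.15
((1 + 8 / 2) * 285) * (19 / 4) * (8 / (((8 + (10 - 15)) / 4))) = 72200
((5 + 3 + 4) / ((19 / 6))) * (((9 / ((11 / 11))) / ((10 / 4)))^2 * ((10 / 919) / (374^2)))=0.00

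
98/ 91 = 14/ 13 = 1.08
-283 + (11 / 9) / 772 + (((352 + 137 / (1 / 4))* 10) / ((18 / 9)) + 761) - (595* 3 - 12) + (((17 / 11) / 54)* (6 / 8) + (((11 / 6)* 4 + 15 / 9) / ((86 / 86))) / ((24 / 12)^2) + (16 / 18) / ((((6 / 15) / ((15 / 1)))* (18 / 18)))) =495346129 / 152856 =3240.61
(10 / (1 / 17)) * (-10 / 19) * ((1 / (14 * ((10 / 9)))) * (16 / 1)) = -12240 / 133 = -92.03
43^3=79507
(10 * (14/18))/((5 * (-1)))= -14/9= -1.56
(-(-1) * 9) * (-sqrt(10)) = -9 * sqrt(10) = -28.46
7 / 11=0.64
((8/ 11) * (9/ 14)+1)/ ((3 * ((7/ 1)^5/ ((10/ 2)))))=565/ 3882417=0.00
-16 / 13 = -1.23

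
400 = 400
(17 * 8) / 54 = 68 / 27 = 2.52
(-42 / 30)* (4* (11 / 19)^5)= -4509428 / 12380495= -0.36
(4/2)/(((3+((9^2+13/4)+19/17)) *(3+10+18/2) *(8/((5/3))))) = 85/396594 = 0.00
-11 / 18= -0.61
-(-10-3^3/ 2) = 47/ 2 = 23.50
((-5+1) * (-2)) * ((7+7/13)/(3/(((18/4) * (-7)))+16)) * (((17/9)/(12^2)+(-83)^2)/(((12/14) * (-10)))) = -3047.54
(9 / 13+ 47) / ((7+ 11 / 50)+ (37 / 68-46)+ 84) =1054000 / 1011387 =1.04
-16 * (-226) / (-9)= -3616 / 9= -401.78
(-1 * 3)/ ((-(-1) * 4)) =-3/ 4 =-0.75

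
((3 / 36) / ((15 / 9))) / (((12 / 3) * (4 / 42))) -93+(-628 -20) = -118539 / 160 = -740.87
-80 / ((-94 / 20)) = 17.02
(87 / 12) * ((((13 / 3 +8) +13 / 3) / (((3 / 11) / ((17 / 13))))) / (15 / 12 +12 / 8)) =24650 / 117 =210.68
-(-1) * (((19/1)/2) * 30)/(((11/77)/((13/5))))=5187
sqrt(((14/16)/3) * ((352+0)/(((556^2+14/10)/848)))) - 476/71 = -476/71+8 * sqrt(86886345)/140517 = -6.17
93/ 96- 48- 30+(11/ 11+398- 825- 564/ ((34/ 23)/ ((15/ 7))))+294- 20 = -3985431/ 3808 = -1046.59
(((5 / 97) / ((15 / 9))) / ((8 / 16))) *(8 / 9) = 0.05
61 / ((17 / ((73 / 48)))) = 4453 / 816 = 5.46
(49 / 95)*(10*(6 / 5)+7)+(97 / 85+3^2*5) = 951 / 17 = 55.94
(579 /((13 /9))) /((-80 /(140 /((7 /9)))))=-46899 /52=-901.90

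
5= 5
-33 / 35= -0.94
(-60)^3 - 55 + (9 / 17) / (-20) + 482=-73294829 / 340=-215573.03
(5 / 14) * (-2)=-0.71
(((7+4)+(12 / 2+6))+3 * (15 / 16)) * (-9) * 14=-26019 / 8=-3252.38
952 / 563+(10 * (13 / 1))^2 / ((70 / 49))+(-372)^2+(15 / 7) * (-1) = 591991593 / 3941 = 150213.55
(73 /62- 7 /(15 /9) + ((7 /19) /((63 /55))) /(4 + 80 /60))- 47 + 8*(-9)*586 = -5971323787 /141360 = -42241.96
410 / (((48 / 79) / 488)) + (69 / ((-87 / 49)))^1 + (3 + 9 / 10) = 286459133 / 870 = 329263.37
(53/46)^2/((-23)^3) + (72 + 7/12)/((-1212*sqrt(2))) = -871*sqrt(2)/29088 - 2809/25745372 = -0.04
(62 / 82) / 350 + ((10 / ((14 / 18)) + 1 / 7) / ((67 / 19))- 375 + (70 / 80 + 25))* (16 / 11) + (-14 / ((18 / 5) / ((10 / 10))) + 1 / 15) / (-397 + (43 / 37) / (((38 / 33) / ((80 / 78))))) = -173063299943127551 / 344442901606650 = -502.44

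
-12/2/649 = -6/649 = -0.01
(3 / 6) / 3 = 1 / 6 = 0.17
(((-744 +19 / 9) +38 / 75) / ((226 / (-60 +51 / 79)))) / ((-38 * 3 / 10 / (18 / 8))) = -260725593 / 6784520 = -38.43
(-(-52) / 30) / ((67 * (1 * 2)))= 13 / 1005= 0.01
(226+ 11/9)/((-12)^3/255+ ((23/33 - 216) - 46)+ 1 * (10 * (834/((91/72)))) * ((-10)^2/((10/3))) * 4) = 173998825/606159418101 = 0.00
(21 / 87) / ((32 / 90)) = 315 / 464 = 0.68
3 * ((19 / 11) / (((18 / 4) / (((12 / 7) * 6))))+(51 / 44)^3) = 9848199 / 596288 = 16.52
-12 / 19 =-0.63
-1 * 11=-11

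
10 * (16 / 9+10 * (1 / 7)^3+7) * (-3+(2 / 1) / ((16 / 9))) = -679675 / 4116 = -165.13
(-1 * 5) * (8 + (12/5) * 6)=-112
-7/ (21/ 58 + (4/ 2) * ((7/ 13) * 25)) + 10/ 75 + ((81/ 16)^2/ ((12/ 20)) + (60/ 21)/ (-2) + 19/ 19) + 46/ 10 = 3694296373/ 79000320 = 46.76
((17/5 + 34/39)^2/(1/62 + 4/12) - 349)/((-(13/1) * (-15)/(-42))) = 3423157598/53551875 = 63.92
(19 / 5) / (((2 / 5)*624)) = 19 / 1248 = 0.02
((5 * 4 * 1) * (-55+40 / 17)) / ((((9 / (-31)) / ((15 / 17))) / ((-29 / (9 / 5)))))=-402302500 / 7803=-51557.41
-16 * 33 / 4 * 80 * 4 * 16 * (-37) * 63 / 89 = 1575383040 / 89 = 17700933.03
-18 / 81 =-2 / 9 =-0.22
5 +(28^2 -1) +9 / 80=63049 / 80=788.11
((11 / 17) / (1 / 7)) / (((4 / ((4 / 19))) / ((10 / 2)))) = 385 / 323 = 1.19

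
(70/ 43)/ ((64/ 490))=8575/ 688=12.46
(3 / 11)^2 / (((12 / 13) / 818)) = 15951 / 242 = 65.91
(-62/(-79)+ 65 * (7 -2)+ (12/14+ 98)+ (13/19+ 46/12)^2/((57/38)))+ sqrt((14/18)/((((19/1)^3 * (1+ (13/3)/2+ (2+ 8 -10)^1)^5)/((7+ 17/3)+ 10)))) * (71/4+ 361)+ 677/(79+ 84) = 9090 * sqrt(238)/130321+ 777373258183/1757169666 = 443.48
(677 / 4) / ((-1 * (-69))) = 677 / 276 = 2.45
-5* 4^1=-20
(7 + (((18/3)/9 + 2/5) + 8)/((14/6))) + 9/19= 7554/665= 11.36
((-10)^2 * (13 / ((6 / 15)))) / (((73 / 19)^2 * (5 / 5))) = 1173250 / 5329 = 220.16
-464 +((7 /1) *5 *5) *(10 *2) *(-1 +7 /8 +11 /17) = 46349 /34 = 1363.21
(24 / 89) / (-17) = -24 / 1513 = -0.02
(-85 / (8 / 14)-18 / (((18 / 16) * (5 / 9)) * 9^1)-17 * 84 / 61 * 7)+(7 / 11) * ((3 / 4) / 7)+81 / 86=-45415893 / 144265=-314.81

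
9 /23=0.39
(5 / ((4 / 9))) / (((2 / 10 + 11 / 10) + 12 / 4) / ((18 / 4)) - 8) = -2025 / 1268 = -1.60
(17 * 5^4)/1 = 10625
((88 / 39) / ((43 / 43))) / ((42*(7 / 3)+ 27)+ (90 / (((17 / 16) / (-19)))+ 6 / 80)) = -5440 / 3578601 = -0.00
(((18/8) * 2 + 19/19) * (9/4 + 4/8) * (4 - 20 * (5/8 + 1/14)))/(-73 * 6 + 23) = 16819/46480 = 0.36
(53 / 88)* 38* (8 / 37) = 2014 / 407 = 4.95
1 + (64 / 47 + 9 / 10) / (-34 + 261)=107753 / 106690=1.01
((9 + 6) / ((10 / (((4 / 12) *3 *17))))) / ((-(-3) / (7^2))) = 833 / 2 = 416.50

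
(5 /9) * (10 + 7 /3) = 185 /27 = 6.85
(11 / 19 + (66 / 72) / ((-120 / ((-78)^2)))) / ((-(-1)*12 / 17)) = -197659 / 3040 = -65.02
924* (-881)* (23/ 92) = -203511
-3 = -3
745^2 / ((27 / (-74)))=-41071850 / 27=-1521179.63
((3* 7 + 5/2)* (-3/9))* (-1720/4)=10105/3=3368.33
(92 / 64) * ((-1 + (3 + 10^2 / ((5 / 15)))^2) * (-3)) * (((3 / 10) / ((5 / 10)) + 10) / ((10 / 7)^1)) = -73443531 / 25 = -2937741.24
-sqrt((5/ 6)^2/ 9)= -5/ 18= -0.28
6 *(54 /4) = 81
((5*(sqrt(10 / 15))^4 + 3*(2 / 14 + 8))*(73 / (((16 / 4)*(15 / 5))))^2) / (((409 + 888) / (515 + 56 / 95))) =146084052857 / 372602160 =392.06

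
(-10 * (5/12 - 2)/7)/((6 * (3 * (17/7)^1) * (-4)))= -95/7344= -0.01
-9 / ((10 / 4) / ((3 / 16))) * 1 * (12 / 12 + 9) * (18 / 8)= -243 / 16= -15.19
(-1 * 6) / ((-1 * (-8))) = -3 / 4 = -0.75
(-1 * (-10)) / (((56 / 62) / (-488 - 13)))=-77655 / 14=-5546.79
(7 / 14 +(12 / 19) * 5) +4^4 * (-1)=-9589 / 38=-252.34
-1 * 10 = -10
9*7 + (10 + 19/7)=530/7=75.71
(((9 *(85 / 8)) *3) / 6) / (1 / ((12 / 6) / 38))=765 / 304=2.52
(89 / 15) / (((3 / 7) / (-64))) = -39872 / 45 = -886.04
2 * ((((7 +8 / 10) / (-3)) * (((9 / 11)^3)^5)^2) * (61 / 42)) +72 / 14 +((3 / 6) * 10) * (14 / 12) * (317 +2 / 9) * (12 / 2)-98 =60516607395216134642328590762194507946 / 5496561714699218305346023182447315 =11009.90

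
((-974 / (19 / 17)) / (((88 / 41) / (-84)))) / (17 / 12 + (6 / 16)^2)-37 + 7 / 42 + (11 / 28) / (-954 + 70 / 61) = 606447674515499 / 27737005296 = 21864.21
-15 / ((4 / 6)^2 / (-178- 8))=12555 / 2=6277.50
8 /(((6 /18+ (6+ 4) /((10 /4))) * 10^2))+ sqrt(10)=6 /325+ sqrt(10)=3.18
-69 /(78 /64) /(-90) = 368 /585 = 0.63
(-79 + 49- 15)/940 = -9/188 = -0.05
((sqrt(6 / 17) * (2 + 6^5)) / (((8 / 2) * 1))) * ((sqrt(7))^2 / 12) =27223 * sqrt(102) / 408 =673.87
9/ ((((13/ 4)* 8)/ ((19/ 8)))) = 171/ 208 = 0.82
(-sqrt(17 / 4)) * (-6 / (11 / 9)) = 27 * sqrt(17) / 11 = 10.12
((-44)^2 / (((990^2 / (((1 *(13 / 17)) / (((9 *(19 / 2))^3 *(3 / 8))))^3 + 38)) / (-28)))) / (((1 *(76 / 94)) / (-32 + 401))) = -68003123350851226795781877720752 / 70894352592582502479183121275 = -959.22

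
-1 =-1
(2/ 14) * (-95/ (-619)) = 95/ 4333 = 0.02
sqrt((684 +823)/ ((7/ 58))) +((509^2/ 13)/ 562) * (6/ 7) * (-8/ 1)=-6217944/ 25571 +sqrt(611842)/ 7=-131.42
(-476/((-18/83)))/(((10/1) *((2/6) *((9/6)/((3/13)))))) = 101.30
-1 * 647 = -647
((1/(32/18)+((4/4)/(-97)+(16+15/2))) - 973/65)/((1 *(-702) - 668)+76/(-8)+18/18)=-916289/139063080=-0.01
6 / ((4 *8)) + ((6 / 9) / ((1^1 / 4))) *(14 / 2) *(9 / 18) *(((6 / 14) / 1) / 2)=35 / 16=2.19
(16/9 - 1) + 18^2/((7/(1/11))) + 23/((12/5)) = 40385/2772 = 14.57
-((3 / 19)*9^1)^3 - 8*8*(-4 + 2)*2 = 1736221 / 6859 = 253.13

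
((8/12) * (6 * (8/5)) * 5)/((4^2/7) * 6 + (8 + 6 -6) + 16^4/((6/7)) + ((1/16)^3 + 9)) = 0.00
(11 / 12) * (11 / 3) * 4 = 121 / 9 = 13.44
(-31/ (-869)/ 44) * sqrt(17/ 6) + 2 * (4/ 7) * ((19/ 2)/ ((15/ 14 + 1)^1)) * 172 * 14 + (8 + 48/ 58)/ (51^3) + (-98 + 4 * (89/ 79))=31 * sqrt(102)/ 229416 + 3807225656794/ 303903441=12527.75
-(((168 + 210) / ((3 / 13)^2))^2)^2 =-2538306021612816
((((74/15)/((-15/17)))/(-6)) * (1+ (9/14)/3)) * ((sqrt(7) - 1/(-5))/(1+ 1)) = 10693/94500+ 10693 * sqrt(7)/18900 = 1.61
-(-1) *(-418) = -418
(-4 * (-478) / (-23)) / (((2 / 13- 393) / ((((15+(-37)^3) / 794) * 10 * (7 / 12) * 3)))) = -11013258620 / 46632017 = -236.17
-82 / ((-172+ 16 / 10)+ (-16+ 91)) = 410 / 477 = 0.86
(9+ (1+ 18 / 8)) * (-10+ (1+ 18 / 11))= -3969 / 44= -90.20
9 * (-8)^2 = 576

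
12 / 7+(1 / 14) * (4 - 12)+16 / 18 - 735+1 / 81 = -415586 / 567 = -732.96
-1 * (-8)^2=-64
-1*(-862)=862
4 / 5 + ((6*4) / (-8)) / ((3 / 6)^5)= -95.20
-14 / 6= -7 / 3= -2.33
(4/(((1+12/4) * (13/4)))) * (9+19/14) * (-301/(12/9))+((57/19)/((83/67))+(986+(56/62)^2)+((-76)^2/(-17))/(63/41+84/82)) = 507681248827/3701800830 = 137.14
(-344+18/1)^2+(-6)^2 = 106312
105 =105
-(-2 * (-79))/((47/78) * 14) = -6162/329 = -18.73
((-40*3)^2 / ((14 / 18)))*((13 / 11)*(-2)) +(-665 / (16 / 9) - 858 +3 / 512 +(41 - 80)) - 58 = -1777631929 / 39424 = -45090.10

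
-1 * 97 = -97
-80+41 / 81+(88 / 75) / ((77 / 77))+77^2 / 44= 56.43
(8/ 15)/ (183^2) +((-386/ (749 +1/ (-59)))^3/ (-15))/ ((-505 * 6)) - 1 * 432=-788060044944150898390763/ 1824213121532180943750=-432.00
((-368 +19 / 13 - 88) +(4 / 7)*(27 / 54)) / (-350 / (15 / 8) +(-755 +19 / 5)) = 620055 / 1280188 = 0.48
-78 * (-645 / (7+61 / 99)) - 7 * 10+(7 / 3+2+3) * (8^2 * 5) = 772765 / 87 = 8882.36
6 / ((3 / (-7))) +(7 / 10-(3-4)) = -123 / 10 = -12.30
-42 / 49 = -6 / 7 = -0.86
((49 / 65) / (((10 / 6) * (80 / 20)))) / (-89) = -147 / 115700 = -0.00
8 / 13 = 0.62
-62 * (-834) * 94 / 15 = 1620184 / 5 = 324036.80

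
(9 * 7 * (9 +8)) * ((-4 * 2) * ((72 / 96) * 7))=-44982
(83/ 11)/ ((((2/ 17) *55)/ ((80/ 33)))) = 11288/ 3993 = 2.83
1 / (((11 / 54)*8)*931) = 27 / 40964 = 0.00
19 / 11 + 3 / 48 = 315 / 176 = 1.79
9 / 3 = 3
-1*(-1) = 1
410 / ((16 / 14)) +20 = 1515 / 4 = 378.75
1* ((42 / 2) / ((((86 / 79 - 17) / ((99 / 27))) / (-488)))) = 2968504 / 1257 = 2361.58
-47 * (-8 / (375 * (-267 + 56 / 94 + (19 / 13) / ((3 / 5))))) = -114868 / 30240875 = -0.00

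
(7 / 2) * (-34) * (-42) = 4998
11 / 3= 3.67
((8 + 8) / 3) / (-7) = -0.76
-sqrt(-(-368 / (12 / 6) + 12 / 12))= -sqrt(183)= -13.53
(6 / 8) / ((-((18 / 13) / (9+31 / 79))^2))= -23261329 / 674028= -34.51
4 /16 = 1 /4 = 0.25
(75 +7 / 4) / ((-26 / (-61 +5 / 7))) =64777 / 364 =177.96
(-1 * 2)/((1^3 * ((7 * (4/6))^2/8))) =-36/49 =-0.73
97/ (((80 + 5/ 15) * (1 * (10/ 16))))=2328/ 1205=1.93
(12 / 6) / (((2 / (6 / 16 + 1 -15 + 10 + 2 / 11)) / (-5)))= 1515 / 88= 17.22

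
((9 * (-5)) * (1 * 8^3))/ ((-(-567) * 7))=-2560/ 441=-5.80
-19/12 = -1.58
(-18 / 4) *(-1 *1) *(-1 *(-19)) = 171 / 2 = 85.50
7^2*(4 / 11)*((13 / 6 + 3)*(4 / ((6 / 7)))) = 42532 / 99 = 429.62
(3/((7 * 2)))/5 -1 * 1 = -67/70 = -0.96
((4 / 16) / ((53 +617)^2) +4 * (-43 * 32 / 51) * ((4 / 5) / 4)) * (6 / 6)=-1976596429 / 91575600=-21.58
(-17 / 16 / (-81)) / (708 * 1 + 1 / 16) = 17 / 917649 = 0.00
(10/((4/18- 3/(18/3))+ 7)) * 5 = 900/121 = 7.44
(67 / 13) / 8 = 67 / 104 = 0.64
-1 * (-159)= 159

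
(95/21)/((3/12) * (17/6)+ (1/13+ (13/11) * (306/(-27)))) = -108680/302911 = -0.36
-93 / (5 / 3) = -279 / 5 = -55.80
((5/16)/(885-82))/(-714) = -5/9173472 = -0.00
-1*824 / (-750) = 1.10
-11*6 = -66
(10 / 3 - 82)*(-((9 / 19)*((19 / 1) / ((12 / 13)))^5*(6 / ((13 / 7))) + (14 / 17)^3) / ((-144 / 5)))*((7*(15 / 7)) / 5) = -37761972885666785 / 815007744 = -46333268.81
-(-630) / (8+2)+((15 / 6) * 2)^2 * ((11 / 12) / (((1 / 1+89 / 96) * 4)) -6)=-3109 / 37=-84.03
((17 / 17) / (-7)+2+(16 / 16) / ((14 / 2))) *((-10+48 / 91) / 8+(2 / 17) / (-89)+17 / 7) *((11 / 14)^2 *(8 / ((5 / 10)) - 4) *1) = 248531943 / 13492934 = 18.42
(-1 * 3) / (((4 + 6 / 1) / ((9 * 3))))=-81 / 10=-8.10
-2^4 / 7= -16 / 7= -2.29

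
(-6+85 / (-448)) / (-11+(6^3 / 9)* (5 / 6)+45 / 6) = -2773 / 7392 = -0.38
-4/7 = -0.57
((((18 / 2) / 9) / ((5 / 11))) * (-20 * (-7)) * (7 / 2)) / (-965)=-1078 / 965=-1.12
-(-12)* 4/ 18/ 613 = 8/ 1839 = 0.00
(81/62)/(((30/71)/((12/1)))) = 5751/155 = 37.10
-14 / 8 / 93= -7 / 372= -0.02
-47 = -47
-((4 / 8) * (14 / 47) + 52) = -2451 / 47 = -52.15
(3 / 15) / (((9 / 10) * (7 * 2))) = 1 / 63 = 0.02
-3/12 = -1/4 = -0.25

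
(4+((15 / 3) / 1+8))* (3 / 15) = 17 / 5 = 3.40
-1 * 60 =-60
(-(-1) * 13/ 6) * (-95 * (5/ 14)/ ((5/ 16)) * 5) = -24700/ 21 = -1176.19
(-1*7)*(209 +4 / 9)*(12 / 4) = -13195 / 3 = -4398.33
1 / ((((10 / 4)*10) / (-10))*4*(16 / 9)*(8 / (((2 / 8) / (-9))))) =0.00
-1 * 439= -439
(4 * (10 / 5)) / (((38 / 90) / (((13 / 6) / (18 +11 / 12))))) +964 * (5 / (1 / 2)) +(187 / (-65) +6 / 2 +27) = 2710738019 / 280345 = 9669.29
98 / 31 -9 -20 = -801 / 31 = -25.84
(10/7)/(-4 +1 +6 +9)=5/42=0.12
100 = 100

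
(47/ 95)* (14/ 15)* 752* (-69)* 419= -10039035.35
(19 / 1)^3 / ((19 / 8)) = 2888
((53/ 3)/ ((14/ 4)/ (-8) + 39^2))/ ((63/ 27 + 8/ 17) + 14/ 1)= 14416/ 20849953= 0.00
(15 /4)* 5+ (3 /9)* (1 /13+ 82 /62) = 30977 /1612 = 19.22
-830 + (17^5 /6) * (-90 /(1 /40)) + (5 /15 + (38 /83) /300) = -10606342119331 /12450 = -851915029.67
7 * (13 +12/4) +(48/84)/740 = 112.00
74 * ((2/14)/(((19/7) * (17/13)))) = 962/323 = 2.98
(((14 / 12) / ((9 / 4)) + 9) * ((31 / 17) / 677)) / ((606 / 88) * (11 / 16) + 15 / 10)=509888 / 123986457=0.00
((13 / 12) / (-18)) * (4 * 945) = -455 / 2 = -227.50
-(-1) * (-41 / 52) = -41 / 52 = -0.79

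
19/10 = 1.90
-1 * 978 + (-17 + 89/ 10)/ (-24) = -977.66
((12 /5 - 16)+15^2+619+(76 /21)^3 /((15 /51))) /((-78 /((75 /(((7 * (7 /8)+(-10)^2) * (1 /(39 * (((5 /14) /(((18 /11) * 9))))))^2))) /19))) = -2256973039750 /5336331291711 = -0.42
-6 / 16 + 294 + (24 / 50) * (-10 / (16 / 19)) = 11517 / 40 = 287.92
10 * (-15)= -150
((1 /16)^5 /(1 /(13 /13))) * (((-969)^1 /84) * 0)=0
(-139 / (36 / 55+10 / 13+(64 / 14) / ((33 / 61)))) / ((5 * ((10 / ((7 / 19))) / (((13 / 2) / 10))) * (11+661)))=-164437 / 1638924800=-0.00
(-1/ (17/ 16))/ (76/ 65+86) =-520/ 48161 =-0.01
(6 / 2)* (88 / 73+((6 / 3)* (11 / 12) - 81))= -34147 / 146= -233.88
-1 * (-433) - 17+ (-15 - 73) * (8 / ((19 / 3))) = 5792 / 19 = 304.84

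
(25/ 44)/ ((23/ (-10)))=-125/ 506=-0.25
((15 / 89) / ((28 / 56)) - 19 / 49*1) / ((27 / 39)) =-0.07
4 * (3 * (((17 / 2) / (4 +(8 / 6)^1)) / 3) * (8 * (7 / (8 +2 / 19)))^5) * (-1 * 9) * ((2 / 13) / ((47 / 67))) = -19493752972032 / 98402161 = -198102.90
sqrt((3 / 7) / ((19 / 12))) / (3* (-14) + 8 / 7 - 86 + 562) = 3* sqrt(133) / 28937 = 0.00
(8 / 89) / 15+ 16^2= 256.01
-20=-20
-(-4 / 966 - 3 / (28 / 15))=1.61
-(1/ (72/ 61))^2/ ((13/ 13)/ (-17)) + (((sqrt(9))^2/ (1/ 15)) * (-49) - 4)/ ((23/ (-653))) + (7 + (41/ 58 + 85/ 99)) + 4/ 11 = 649856378435/ 3457728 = 187943.17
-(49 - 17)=-32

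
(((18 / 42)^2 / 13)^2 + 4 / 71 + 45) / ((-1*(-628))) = 649030391 / 9046214086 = 0.07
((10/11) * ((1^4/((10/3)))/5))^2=9/3025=0.00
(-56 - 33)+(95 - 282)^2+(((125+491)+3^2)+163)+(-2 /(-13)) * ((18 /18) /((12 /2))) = 1391053 /39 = 35668.03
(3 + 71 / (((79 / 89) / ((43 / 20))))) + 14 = 298577 / 1580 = 188.97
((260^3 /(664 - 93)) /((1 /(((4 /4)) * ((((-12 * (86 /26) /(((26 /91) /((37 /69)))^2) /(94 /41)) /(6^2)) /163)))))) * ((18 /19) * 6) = -79946330828000 /43967405981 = -1818.31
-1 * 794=-794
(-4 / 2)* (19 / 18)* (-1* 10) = 190 / 9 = 21.11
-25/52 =-0.48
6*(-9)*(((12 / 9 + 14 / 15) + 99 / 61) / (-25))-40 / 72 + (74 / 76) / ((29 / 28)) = 332224333 / 37812375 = 8.79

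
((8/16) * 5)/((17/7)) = 35/34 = 1.03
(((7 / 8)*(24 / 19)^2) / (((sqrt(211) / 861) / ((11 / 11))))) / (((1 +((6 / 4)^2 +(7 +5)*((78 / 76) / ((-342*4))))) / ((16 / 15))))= 128576*sqrt(211) / 68575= 27.24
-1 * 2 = -2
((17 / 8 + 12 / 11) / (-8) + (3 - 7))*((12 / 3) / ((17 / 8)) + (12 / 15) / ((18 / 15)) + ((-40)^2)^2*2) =-134868547145 / 5984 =-22538193.04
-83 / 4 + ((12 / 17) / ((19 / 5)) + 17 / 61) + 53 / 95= -7773881 / 394060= -19.73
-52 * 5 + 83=-177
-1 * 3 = -3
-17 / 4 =-4.25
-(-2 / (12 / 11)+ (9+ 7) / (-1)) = 107 / 6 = 17.83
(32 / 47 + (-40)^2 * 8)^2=361961063424 / 2209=163857430.25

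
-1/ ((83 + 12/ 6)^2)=-1/ 7225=-0.00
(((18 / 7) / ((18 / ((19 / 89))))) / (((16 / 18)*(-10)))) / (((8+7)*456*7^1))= -1 / 13955200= -0.00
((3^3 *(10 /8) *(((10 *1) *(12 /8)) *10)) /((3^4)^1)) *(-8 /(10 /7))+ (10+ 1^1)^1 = -339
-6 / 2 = -3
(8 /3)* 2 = 5.33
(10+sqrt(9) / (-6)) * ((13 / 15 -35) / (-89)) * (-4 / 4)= -4864 / 1335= -3.64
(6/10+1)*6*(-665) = -6384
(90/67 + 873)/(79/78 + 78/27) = 224.09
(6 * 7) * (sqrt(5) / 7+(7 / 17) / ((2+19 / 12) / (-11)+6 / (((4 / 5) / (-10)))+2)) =-38808 / 164543+6 * sqrt(5) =13.18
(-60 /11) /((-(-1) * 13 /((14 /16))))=-105 /286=-0.37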